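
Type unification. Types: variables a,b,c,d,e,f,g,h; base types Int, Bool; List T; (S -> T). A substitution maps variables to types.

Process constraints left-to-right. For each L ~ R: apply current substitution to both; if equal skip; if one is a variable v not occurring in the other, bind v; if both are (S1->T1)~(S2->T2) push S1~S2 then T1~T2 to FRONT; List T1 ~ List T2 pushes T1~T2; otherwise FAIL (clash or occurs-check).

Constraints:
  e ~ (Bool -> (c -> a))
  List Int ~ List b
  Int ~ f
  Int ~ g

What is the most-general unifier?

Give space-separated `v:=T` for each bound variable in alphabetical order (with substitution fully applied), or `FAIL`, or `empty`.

Answer: b:=Int e:=(Bool -> (c -> a)) f:=Int g:=Int

Derivation:
step 1: unify e ~ (Bool -> (c -> a))  [subst: {-} | 3 pending]
  bind e := (Bool -> (c -> a))
step 2: unify List Int ~ List b  [subst: {e:=(Bool -> (c -> a))} | 2 pending]
  -> decompose List: push Int~b
step 3: unify Int ~ b  [subst: {e:=(Bool -> (c -> a))} | 2 pending]
  bind b := Int
step 4: unify Int ~ f  [subst: {e:=(Bool -> (c -> a)), b:=Int} | 1 pending]
  bind f := Int
step 5: unify Int ~ g  [subst: {e:=(Bool -> (c -> a)), b:=Int, f:=Int} | 0 pending]
  bind g := Int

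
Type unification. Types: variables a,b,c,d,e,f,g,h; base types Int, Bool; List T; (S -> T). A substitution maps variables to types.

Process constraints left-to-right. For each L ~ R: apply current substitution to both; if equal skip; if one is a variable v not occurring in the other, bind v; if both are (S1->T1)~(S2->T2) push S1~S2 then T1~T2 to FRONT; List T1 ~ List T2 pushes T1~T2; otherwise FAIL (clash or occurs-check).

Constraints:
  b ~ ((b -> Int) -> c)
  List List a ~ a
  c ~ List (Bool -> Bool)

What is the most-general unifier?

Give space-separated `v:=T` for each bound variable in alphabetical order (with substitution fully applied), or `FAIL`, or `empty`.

Answer: FAIL

Derivation:
step 1: unify b ~ ((b -> Int) -> c)  [subst: {-} | 2 pending]
  occurs-check fail: b in ((b -> Int) -> c)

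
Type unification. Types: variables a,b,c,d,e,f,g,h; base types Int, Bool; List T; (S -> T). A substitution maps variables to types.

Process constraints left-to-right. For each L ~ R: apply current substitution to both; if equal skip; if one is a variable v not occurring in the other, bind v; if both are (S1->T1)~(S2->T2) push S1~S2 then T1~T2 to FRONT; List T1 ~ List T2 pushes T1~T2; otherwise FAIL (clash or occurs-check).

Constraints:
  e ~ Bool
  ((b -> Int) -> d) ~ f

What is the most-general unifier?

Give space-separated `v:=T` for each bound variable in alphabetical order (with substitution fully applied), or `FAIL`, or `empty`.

step 1: unify e ~ Bool  [subst: {-} | 1 pending]
  bind e := Bool
step 2: unify ((b -> Int) -> d) ~ f  [subst: {e:=Bool} | 0 pending]
  bind f := ((b -> Int) -> d)

Answer: e:=Bool f:=((b -> Int) -> d)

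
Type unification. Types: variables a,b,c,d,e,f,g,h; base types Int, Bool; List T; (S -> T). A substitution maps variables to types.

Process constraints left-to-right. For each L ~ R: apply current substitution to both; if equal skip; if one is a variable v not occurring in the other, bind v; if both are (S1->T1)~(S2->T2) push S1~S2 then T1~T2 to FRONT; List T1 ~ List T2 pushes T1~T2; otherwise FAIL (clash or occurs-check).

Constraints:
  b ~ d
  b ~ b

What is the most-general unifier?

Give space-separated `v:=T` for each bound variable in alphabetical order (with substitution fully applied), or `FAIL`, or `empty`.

Answer: b:=d

Derivation:
step 1: unify b ~ d  [subst: {-} | 1 pending]
  bind b := d
step 2: unify d ~ d  [subst: {b:=d} | 0 pending]
  -> identical, skip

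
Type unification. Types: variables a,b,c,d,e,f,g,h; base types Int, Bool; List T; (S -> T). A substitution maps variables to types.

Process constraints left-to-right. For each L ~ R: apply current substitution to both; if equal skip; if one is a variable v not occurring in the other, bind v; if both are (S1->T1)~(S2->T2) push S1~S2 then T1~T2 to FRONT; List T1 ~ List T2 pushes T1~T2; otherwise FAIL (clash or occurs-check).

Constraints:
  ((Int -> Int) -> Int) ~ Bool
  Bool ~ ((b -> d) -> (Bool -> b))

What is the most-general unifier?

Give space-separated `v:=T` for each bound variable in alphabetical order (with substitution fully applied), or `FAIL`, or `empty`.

Answer: FAIL

Derivation:
step 1: unify ((Int -> Int) -> Int) ~ Bool  [subst: {-} | 1 pending]
  clash: ((Int -> Int) -> Int) vs Bool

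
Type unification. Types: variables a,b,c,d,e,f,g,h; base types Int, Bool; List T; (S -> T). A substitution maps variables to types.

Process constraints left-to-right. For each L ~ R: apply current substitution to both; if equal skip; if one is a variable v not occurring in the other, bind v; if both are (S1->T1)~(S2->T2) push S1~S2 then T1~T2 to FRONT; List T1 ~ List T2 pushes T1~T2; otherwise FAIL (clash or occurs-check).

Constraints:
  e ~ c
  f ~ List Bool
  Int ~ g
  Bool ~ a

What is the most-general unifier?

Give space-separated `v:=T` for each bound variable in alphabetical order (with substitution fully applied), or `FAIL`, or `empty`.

Answer: a:=Bool e:=c f:=List Bool g:=Int

Derivation:
step 1: unify e ~ c  [subst: {-} | 3 pending]
  bind e := c
step 2: unify f ~ List Bool  [subst: {e:=c} | 2 pending]
  bind f := List Bool
step 3: unify Int ~ g  [subst: {e:=c, f:=List Bool} | 1 pending]
  bind g := Int
step 4: unify Bool ~ a  [subst: {e:=c, f:=List Bool, g:=Int} | 0 pending]
  bind a := Bool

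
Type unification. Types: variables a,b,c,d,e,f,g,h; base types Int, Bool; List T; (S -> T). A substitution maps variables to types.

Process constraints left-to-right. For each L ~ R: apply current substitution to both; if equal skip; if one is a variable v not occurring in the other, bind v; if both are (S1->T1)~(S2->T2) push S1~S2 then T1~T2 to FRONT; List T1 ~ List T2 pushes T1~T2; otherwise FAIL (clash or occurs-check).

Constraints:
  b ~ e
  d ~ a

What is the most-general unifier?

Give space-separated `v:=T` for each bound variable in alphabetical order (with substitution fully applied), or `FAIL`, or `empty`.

Answer: b:=e d:=a

Derivation:
step 1: unify b ~ e  [subst: {-} | 1 pending]
  bind b := e
step 2: unify d ~ a  [subst: {b:=e} | 0 pending]
  bind d := a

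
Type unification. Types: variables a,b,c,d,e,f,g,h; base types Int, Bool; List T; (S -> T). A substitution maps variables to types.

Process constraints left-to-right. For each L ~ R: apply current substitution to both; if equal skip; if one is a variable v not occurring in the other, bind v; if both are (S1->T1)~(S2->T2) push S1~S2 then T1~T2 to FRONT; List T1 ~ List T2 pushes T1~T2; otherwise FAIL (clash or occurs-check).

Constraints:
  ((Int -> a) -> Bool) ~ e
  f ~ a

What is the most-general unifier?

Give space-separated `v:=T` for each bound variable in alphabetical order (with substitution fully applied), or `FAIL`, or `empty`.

Answer: e:=((Int -> a) -> Bool) f:=a

Derivation:
step 1: unify ((Int -> a) -> Bool) ~ e  [subst: {-} | 1 pending]
  bind e := ((Int -> a) -> Bool)
step 2: unify f ~ a  [subst: {e:=((Int -> a) -> Bool)} | 0 pending]
  bind f := a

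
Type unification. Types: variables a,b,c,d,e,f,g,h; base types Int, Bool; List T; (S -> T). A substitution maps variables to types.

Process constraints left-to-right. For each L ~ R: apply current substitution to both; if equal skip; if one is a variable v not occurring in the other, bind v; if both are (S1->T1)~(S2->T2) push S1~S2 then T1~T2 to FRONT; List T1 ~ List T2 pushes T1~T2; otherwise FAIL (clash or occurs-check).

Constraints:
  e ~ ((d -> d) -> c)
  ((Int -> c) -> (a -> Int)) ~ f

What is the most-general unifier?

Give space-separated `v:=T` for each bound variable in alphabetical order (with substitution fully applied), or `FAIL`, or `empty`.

Answer: e:=((d -> d) -> c) f:=((Int -> c) -> (a -> Int))

Derivation:
step 1: unify e ~ ((d -> d) -> c)  [subst: {-} | 1 pending]
  bind e := ((d -> d) -> c)
step 2: unify ((Int -> c) -> (a -> Int)) ~ f  [subst: {e:=((d -> d) -> c)} | 0 pending]
  bind f := ((Int -> c) -> (a -> Int))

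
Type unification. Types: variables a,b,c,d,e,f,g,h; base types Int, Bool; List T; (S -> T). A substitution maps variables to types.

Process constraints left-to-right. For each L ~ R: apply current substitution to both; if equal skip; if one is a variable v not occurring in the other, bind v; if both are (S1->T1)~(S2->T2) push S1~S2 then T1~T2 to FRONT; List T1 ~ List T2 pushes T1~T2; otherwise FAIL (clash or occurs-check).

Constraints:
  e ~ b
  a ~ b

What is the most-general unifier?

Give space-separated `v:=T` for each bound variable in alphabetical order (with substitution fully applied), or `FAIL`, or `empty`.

Answer: a:=b e:=b

Derivation:
step 1: unify e ~ b  [subst: {-} | 1 pending]
  bind e := b
step 2: unify a ~ b  [subst: {e:=b} | 0 pending]
  bind a := b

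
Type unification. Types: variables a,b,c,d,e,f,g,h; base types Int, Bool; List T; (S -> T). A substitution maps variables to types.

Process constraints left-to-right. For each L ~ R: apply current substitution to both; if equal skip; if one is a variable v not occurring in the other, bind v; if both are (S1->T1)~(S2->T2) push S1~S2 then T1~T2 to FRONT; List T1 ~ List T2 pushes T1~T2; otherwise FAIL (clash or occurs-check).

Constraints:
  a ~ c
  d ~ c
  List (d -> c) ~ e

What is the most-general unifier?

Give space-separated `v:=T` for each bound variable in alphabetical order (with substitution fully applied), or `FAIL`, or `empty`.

Answer: a:=c d:=c e:=List (c -> c)

Derivation:
step 1: unify a ~ c  [subst: {-} | 2 pending]
  bind a := c
step 2: unify d ~ c  [subst: {a:=c} | 1 pending]
  bind d := c
step 3: unify List (c -> c) ~ e  [subst: {a:=c, d:=c} | 0 pending]
  bind e := List (c -> c)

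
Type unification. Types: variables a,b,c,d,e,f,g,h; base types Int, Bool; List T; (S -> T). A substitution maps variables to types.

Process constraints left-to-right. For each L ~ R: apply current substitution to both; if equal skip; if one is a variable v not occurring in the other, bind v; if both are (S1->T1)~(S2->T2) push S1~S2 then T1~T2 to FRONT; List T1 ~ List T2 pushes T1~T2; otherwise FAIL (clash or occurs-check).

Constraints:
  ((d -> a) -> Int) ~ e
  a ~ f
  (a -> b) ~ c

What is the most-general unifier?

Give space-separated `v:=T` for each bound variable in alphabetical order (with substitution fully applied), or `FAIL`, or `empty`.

step 1: unify ((d -> a) -> Int) ~ e  [subst: {-} | 2 pending]
  bind e := ((d -> a) -> Int)
step 2: unify a ~ f  [subst: {e:=((d -> a) -> Int)} | 1 pending]
  bind a := f
step 3: unify (f -> b) ~ c  [subst: {e:=((d -> a) -> Int), a:=f} | 0 pending]
  bind c := (f -> b)

Answer: a:=f c:=(f -> b) e:=((d -> f) -> Int)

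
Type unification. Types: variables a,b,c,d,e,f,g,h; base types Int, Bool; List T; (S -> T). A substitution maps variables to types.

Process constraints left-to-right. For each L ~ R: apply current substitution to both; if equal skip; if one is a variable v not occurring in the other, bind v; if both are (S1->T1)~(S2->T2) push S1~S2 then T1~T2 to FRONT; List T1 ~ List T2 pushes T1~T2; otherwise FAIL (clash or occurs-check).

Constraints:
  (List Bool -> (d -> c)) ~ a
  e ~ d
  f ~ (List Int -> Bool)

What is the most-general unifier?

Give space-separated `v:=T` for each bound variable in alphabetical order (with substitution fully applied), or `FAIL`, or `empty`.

Answer: a:=(List Bool -> (d -> c)) e:=d f:=(List Int -> Bool)

Derivation:
step 1: unify (List Bool -> (d -> c)) ~ a  [subst: {-} | 2 pending]
  bind a := (List Bool -> (d -> c))
step 2: unify e ~ d  [subst: {a:=(List Bool -> (d -> c))} | 1 pending]
  bind e := d
step 3: unify f ~ (List Int -> Bool)  [subst: {a:=(List Bool -> (d -> c)), e:=d} | 0 pending]
  bind f := (List Int -> Bool)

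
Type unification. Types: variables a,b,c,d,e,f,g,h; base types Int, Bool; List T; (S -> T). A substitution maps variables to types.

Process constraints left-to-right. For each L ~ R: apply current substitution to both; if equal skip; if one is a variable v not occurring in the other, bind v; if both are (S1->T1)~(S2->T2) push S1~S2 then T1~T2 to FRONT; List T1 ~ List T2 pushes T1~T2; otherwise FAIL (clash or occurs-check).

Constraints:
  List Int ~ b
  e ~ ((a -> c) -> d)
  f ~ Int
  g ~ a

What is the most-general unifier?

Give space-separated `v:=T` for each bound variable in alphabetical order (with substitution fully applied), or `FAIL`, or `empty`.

Answer: b:=List Int e:=((a -> c) -> d) f:=Int g:=a

Derivation:
step 1: unify List Int ~ b  [subst: {-} | 3 pending]
  bind b := List Int
step 2: unify e ~ ((a -> c) -> d)  [subst: {b:=List Int} | 2 pending]
  bind e := ((a -> c) -> d)
step 3: unify f ~ Int  [subst: {b:=List Int, e:=((a -> c) -> d)} | 1 pending]
  bind f := Int
step 4: unify g ~ a  [subst: {b:=List Int, e:=((a -> c) -> d), f:=Int} | 0 pending]
  bind g := a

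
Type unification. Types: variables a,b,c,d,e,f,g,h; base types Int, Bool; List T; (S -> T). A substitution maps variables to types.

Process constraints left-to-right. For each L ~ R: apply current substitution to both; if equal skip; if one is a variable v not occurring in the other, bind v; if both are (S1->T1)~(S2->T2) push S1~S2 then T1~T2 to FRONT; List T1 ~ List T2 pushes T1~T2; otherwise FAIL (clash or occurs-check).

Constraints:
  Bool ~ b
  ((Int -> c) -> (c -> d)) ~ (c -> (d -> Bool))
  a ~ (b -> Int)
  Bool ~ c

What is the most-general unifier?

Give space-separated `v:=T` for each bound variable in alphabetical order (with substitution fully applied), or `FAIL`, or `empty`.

step 1: unify Bool ~ b  [subst: {-} | 3 pending]
  bind b := Bool
step 2: unify ((Int -> c) -> (c -> d)) ~ (c -> (d -> Bool))  [subst: {b:=Bool} | 2 pending]
  -> decompose arrow: push (Int -> c)~c, (c -> d)~(d -> Bool)
step 3: unify (Int -> c) ~ c  [subst: {b:=Bool} | 3 pending]
  occurs-check fail

Answer: FAIL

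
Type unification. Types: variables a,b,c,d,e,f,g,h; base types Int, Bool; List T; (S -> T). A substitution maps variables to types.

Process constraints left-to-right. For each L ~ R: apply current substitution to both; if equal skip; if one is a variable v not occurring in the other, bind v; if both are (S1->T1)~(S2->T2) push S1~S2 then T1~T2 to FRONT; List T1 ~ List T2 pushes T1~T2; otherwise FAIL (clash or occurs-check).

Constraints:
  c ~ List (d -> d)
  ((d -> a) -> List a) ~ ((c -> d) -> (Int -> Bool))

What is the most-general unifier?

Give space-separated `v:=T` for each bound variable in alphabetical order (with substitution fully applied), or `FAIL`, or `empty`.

Answer: FAIL

Derivation:
step 1: unify c ~ List (d -> d)  [subst: {-} | 1 pending]
  bind c := List (d -> d)
step 2: unify ((d -> a) -> List a) ~ ((List (d -> d) -> d) -> (Int -> Bool))  [subst: {c:=List (d -> d)} | 0 pending]
  -> decompose arrow: push (d -> a)~(List (d -> d) -> d), List a~(Int -> Bool)
step 3: unify (d -> a) ~ (List (d -> d) -> d)  [subst: {c:=List (d -> d)} | 1 pending]
  -> decompose arrow: push d~List (d -> d), a~d
step 4: unify d ~ List (d -> d)  [subst: {c:=List (d -> d)} | 2 pending]
  occurs-check fail: d in List (d -> d)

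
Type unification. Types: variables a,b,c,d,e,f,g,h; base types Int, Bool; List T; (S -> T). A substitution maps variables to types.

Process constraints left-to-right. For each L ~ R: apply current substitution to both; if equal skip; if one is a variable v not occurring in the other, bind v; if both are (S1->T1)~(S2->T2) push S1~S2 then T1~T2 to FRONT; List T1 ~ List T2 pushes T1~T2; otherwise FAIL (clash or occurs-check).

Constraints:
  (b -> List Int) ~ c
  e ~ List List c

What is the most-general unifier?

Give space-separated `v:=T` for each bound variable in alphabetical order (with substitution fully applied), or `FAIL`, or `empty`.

Answer: c:=(b -> List Int) e:=List List (b -> List Int)

Derivation:
step 1: unify (b -> List Int) ~ c  [subst: {-} | 1 pending]
  bind c := (b -> List Int)
step 2: unify e ~ List List (b -> List Int)  [subst: {c:=(b -> List Int)} | 0 pending]
  bind e := List List (b -> List Int)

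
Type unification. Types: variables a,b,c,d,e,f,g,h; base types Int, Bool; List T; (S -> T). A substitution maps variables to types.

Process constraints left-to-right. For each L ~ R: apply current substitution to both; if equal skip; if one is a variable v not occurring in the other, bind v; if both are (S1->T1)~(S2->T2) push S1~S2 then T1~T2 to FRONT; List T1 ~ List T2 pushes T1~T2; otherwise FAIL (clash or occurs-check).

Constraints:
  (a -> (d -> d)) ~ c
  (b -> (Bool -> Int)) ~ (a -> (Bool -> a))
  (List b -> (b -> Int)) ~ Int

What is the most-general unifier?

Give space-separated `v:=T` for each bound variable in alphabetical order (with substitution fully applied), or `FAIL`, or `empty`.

step 1: unify (a -> (d -> d)) ~ c  [subst: {-} | 2 pending]
  bind c := (a -> (d -> d))
step 2: unify (b -> (Bool -> Int)) ~ (a -> (Bool -> a))  [subst: {c:=(a -> (d -> d))} | 1 pending]
  -> decompose arrow: push b~a, (Bool -> Int)~(Bool -> a)
step 3: unify b ~ a  [subst: {c:=(a -> (d -> d))} | 2 pending]
  bind b := a
step 4: unify (Bool -> Int) ~ (Bool -> a)  [subst: {c:=(a -> (d -> d)), b:=a} | 1 pending]
  -> decompose arrow: push Bool~Bool, Int~a
step 5: unify Bool ~ Bool  [subst: {c:=(a -> (d -> d)), b:=a} | 2 pending]
  -> identical, skip
step 6: unify Int ~ a  [subst: {c:=(a -> (d -> d)), b:=a} | 1 pending]
  bind a := Int
step 7: unify (List Int -> (Int -> Int)) ~ Int  [subst: {c:=(a -> (d -> d)), b:=a, a:=Int} | 0 pending]
  clash: (List Int -> (Int -> Int)) vs Int

Answer: FAIL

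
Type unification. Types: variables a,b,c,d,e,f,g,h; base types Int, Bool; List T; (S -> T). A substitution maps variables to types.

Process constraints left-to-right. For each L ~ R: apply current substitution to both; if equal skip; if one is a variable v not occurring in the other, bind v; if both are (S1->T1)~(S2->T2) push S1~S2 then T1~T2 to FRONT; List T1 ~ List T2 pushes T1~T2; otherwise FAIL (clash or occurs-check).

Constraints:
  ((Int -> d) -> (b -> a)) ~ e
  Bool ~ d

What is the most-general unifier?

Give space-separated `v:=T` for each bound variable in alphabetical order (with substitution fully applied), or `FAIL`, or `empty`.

Answer: d:=Bool e:=((Int -> Bool) -> (b -> a))

Derivation:
step 1: unify ((Int -> d) -> (b -> a)) ~ e  [subst: {-} | 1 pending]
  bind e := ((Int -> d) -> (b -> a))
step 2: unify Bool ~ d  [subst: {e:=((Int -> d) -> (b -> a))} | 0 pending]
  bind d := Bool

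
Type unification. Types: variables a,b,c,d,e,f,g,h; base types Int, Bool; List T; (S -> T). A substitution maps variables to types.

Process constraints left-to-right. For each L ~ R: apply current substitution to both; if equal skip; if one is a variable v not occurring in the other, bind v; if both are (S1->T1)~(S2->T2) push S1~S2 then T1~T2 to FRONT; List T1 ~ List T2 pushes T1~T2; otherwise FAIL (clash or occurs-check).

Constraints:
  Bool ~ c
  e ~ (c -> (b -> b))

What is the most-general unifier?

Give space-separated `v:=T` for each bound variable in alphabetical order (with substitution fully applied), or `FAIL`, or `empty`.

step 1: unify Bool ~ c  [subst: {-} | 1 pending]
  bind c := Bool
step 2: unify e ~ (Bool -> (b -> b))  [subst: {c:=Bool} | 0 pending]
  bind e := (Bool -> (b -> b))

Answer: c:=Bool e:=(Bool -> (b -> b))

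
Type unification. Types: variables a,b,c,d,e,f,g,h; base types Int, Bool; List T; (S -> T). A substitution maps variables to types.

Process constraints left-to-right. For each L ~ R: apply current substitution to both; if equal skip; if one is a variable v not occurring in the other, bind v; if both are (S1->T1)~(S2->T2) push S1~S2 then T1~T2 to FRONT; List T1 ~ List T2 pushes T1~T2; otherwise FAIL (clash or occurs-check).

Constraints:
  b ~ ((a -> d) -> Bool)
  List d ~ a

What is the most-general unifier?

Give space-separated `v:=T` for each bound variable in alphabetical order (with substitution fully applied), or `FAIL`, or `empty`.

step 1: unify b ~ ((a -> d) -> Bool)  [subst: {-} | 1 pending]
  bind b := ((a -> d) -> Bool)
step 2: unify List d ~ a  [subst: {b:=((a -> d) -> Bool)} | 0 pending]
  bind a := List d

Answer: a:=List d b:=((List d -> d) -> Bool)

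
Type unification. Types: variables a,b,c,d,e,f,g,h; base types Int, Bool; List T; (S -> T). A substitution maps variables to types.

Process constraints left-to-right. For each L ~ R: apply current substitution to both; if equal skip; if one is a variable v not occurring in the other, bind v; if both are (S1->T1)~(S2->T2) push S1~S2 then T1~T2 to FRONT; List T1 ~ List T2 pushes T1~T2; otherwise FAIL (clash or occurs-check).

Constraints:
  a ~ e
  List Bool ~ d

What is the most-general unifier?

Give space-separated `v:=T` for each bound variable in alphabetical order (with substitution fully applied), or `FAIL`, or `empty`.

Answer: a:=e d:=List Bool

Derivation:
step 1: unify a ~ e  [subst: {-} | 1 pending]
  bind a := e
step 2: unify List Bool ~ d  [subst: {a:=e} | 0 pending]
  bind d := List Bool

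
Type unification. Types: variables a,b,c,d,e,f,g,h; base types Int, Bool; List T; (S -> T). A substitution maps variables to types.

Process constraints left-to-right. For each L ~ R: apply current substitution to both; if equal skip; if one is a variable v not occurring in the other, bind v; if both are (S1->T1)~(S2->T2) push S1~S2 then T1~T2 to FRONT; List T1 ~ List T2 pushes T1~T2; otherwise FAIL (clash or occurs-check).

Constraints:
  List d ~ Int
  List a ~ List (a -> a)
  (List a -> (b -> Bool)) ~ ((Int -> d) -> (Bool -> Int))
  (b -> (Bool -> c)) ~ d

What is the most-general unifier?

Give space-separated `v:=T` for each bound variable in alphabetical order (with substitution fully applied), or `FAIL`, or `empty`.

step 1: unify List d ~ Int  [subst: {-} | 3 pending]
  clash: List d vs Int

Answer: FAIL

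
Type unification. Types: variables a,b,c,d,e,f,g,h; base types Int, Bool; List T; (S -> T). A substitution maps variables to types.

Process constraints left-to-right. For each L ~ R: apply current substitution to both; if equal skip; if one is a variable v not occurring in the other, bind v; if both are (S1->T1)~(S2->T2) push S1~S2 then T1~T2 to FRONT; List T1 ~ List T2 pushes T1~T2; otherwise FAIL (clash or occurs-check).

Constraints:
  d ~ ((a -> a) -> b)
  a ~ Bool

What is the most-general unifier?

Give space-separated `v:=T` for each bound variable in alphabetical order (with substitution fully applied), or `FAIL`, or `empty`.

step 1: unify d ~ ((a -> a) -> b)  [subst: {-} | 1 pending]
  bind d := ((a -> a) -> b)
step 2: unify a ~ Bool  [subst: {d:=((a -> a) -> b)} | 0 pending]
  bind a := Bool

Answer: a:=Bool d:=((Bool -> Bool) -> b)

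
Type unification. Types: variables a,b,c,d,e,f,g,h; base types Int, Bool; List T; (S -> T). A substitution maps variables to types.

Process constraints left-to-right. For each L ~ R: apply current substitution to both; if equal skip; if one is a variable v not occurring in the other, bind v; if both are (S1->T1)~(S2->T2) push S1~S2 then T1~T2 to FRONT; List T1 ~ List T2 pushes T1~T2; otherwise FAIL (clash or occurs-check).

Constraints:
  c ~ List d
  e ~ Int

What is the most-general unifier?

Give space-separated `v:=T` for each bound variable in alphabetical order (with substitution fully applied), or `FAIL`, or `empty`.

step 1: unify c ~ List d  [subst: {-} | 1 pending]
  bind c := List d
step 2: unify e ~ Int  [subst: {c:=List d} | 0 pending]
  bind e := Int

Answer: c:=List d e:=Int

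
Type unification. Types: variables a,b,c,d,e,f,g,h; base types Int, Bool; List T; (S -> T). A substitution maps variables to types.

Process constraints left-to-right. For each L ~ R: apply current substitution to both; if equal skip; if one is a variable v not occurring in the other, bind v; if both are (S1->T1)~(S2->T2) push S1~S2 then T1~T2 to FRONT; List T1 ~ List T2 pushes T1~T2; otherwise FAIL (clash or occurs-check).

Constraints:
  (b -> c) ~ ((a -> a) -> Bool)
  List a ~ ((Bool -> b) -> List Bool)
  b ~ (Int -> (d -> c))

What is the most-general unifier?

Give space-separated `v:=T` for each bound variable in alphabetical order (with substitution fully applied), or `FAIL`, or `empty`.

step 1: unify (b -> c) ~ ((a -> a) -> Bool)  [subst: {-} | 2 pending]
  -> decompose arrow: push b~(a -> a), c~Bool
step 2: unify b ~ (a -> a)  [subst: {-} | 3 pending]
  bind b := (a -> a)
step 3: unify c ~ Bool  [subst: {b:=(a -> a)} | 2 pending]
  bind c := Bool
step 4: unify List a ~ ((Bool -> (a -> a)) -> List Bool)  [subst: {b:=(a -> a), c:=Bool} | 1 pending]
  clash: List a vs ((Bool -> (a -> a)) -> List Bool)

Answer: FAIL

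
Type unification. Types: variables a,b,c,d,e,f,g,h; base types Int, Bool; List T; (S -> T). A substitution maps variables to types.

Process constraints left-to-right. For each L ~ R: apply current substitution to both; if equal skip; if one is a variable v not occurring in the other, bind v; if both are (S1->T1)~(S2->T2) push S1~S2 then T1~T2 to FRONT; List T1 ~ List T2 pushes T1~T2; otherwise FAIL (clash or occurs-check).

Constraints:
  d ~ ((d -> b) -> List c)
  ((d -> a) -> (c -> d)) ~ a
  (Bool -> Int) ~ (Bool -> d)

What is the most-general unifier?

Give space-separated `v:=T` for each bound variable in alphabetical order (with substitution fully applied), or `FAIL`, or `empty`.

step 1: unify d ~ ((d -> b) -> List c)  [subst: {-} | 2 pending]
  occurs-check fail: d in ((d -> b) -> List c)

Answer: FAIL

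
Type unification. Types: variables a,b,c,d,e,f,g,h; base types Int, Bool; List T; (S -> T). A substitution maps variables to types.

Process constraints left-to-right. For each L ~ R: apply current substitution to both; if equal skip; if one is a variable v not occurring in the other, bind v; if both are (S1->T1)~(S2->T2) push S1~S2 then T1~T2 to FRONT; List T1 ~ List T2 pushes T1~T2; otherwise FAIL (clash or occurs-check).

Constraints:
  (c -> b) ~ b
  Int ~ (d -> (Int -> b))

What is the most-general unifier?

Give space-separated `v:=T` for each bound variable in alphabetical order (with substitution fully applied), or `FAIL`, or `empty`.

step 1: unify (c -> b) ~ b  [subst: {-} | 1 pending]
  occurs-check fail

Answer: FAIL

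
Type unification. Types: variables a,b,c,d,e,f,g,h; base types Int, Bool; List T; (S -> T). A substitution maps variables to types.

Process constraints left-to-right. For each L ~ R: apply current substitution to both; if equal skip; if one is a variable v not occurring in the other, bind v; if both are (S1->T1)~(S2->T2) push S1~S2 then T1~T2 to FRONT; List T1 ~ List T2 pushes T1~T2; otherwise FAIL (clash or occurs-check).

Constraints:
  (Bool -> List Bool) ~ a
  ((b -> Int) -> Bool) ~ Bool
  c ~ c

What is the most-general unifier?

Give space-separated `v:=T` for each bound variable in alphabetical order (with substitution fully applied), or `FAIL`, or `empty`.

step 1: unify (Bool -> List Bool) ~ a  [subst: {-} | 2 pending]
  bind a := (Bool -> List Bool)
step 2: unify ((b -> Int) -> Bool) ~ Bool  [subst: {a:=(Bool -> List Bool)} | 1 pending]
  clash: ((b -> Int) -> Bool) vs Bool

Answer: FAIL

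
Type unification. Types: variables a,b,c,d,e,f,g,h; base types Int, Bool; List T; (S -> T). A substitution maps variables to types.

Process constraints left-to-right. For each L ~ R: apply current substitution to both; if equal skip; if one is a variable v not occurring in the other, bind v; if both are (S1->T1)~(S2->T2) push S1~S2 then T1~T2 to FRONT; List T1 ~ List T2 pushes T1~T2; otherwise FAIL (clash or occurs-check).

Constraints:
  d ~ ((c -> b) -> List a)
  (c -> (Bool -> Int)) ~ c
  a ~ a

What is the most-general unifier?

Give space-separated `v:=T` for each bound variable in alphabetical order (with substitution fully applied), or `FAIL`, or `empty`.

step 1: unify d ~ ((c -> b) -> List a)  [subst: {-} | 2 pending]
  bind d := ((c -> b) -> List a)
step 2: unify (c -> (Bool -> Int)) ~ c  [subst: {d:=((c -> b) -> List a)} | 1 pending]
  occurs-check fail

Answer: FAIL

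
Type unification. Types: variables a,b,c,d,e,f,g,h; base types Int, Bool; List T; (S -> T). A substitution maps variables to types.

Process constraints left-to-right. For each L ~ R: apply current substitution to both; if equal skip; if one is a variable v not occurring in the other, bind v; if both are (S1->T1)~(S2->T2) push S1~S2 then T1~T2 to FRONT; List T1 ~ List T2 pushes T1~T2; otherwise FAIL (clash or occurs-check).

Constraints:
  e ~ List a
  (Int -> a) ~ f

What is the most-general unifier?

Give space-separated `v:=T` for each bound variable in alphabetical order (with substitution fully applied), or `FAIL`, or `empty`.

step 1: unify e ~ List a  [subst: {-} | 1 pending]
  bind e := List a
step 2: unify (Int -> a) ~ f  [subst: {e:=List a} | 0 pending]
  bind f := (Int -> a)

Answer: e:=List a f:=(Int -> a)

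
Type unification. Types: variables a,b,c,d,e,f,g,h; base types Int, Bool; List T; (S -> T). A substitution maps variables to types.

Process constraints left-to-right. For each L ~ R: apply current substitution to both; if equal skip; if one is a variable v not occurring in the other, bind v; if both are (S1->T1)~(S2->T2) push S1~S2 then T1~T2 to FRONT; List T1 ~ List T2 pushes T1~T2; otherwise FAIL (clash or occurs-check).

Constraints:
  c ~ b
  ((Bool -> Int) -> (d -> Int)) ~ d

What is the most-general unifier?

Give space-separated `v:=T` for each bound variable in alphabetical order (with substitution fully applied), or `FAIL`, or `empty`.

Answer: FAIL

Derivation:
step 1: unify c ~ b  [subst: {-} | 1 pending]
  bind c := b
step 2: unify ((Bool -> Int) -> (d -> Int)) ~ d  [subst: {c:=b} | 0 pending]
  occurs-check fail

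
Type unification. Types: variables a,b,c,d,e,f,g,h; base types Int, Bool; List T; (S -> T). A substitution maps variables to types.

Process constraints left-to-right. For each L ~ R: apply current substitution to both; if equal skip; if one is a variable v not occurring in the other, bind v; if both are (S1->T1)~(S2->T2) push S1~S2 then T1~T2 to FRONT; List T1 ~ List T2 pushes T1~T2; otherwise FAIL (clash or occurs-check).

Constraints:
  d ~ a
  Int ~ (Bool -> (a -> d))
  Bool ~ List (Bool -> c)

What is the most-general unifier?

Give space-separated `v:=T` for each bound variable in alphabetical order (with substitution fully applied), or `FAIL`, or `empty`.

step 1: unify d ~ a  [subst: {-} | 2 pending]
  bind d := a
step 2: unify Int ~ (Bool -> (a -> a))  [subst: {d:=a} | 1 pending]
  clash: Int vs (Bool -> (a -> a))

Answer: FAIL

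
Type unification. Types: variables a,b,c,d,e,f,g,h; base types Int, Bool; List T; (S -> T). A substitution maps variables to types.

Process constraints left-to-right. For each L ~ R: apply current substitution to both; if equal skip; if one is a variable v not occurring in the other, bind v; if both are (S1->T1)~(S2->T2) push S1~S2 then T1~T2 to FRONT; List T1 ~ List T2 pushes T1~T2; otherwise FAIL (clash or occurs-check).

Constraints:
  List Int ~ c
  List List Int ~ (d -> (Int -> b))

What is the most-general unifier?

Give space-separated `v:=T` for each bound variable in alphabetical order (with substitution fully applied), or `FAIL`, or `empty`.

step 1: unify List Int ~ c  [subst: {-} | 1 pending]
  bind c := List Int
step 2: unify List List Int ~ (d -> (Int -> b))  [subst: {c:=List Int} | 0 pending]
  clash: List List Int vs (d -> (Int -> b))

Answer: FAIL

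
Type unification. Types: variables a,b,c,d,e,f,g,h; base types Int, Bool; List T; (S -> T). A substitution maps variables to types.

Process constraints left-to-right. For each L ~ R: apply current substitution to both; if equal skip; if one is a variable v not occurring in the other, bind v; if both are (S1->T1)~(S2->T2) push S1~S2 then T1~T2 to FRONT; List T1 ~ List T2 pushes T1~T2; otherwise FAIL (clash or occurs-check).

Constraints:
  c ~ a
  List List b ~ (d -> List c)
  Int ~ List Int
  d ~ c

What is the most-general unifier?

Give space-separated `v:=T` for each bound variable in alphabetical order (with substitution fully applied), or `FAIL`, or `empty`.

Answer: FAIL

Derivation:
step 1: unify c ~ a  [subst: {-} | 3 pending]
  bind c := a
step 2: unify List List b ~ (d -> List a)  [subst: {c:=a} | 2 pending]
  clash: List List b vs (d -> List a)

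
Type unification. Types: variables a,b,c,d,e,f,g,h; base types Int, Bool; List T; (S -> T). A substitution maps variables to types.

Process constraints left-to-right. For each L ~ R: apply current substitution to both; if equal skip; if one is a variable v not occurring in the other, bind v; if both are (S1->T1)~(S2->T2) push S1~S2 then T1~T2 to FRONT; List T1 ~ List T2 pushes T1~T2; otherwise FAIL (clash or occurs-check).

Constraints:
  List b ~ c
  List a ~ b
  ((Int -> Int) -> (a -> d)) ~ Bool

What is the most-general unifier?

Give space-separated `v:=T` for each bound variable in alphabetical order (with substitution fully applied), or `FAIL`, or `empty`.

Answer: FAIL

Derivation:
step 1: unify List b ~ c  [subst: {-} | 2 pending]
  bind c := List b
step 2: unify List a ~ b  [subst: {c:=List b} | 1 pending]
  bind b := List a
step 3: unify ((Int -> Int) -> (a -> d)) ~ Bool  [subst: {c:=List b, b:=List a} | 0 pending]
  clash: ((Int -> Int) -> (a -> d)) vs Bool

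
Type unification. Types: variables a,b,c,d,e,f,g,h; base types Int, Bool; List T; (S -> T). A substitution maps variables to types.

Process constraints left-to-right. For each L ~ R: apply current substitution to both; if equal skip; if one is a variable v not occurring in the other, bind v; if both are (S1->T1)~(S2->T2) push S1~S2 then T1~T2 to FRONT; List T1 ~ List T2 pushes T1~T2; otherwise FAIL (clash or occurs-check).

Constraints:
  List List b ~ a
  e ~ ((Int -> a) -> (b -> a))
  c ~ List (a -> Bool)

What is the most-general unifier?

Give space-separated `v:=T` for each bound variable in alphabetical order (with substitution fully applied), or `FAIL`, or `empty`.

step 1: unify List List b ~ a  [subst: {-} | 2 pending]
  bind a := List List b
step 2: unify e ~ ((Int -> List List b) -> (b -> List List b))  [subst: {a:=List List b} | 1 pending]
  bind e := ((Int -> List List b) -> (b -> List List b))
step 3: unify c ~ List (List List b -> Bool)  [subst: {a:=List List b, e:=((Int -> List List b) -> (b -> List List b))} | 0 pending]
  bind c := List (List List b -> Bool)

Answer: a:=List List b c:=List (List List b -> Bool) e:=((Int -> List List b) -> (b -> List List b))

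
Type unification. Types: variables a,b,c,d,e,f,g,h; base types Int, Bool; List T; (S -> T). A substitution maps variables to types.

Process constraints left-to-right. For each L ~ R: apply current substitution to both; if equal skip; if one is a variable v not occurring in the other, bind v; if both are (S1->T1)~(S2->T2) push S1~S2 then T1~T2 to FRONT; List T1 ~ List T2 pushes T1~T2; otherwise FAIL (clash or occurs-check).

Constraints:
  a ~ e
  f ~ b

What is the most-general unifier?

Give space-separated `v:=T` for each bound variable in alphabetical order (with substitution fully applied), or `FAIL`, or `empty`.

Answer: a:=e f:=b

Derivation:
step 1: unify a ~ e  [subst: {-} | 1 pending]
  bind a := e
step 2: unify f ~ b  [subst: {a:=e} | 0 pending]
  bind f := b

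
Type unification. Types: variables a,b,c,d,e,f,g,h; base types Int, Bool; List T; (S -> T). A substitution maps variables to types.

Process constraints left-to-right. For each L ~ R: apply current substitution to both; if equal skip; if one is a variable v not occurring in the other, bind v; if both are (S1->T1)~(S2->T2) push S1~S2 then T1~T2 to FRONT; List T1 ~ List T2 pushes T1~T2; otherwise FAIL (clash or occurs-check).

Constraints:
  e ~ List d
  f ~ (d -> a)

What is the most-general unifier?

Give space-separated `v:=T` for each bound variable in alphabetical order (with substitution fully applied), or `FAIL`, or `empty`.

Answer: e:=List d f:=(d -> a)

Derivation:
step 1: unify e ~ List d  [subst: {-} | 1 pending]
  bind e := List d
step 2: unify f ~ (d -> a)  [subst: {e:=List d} | 0 pending]
  bind f := (d -> a)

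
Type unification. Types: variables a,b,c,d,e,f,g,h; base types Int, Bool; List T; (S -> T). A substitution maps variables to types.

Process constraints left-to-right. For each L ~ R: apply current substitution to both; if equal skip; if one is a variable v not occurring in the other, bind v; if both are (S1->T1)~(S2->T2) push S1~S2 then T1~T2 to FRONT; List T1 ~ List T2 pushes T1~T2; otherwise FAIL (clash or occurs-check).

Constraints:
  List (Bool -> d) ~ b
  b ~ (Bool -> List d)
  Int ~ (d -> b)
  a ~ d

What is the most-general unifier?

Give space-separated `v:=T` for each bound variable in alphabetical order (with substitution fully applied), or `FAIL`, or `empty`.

Answer: FAIL

Derivation:
step 1: unify List (Bool -> d) ~ b  [subst: {-} | 3 pending]
  bind b := List (Bool -> d)
step 2: unify List (Bool -> d) ~ (Bool -> List d)  [subst: {b:=List (Bool -> d)} | 2 pending]
  clash: List (Bool -> d) vs (Bool -> List d)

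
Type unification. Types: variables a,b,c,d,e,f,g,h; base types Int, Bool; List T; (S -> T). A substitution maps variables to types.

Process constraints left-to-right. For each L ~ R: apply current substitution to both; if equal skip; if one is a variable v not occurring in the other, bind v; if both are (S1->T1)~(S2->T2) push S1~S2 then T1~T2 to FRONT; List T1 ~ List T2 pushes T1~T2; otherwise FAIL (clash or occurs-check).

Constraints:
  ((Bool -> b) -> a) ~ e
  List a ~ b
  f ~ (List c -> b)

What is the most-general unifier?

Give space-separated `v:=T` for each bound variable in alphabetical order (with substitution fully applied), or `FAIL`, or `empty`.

step 1: unify ((Bool -> b) -> a) ~ e  [subst: {-} | 2 pending]
  bind e := ((Bool -> b) -> a)
step 2: unify List a ~ b  [subst: {e:=((Bool -> b) -> a)} | 1 pending]
  bind b := List a
step 3: unify f ~ (List c -> List a)  [subst: {e:=((Bool -> b) -> a), b:=List a} | 0 pending]
  bind f := (List c -> List a)

Answer: b:=List a e:=((Bool -> List a) -> a) f:=(List c -> List a)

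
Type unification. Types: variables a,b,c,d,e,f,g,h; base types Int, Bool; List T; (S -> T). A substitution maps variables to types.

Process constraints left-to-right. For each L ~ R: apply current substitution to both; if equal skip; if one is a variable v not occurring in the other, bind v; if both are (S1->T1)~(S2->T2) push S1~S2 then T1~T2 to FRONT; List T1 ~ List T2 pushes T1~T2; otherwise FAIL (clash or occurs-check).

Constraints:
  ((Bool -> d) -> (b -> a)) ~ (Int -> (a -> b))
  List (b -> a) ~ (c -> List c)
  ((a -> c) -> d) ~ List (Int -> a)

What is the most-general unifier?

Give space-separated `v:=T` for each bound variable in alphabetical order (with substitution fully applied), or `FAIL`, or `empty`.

step 1: unify ((Bool -> d) -> (b -> a)) ~ (Int -> (a -> b))  [subst: {-} | 2 pending]
  -> decompose arrow: push (Bool -> d)~Int, (b -> a)~(a -> b)
step 2: unify (Bool -> d) ~ Int  [subst: {-} | 3 pending]
  clash: (Bool -> d) vs Int

Answer: FAIL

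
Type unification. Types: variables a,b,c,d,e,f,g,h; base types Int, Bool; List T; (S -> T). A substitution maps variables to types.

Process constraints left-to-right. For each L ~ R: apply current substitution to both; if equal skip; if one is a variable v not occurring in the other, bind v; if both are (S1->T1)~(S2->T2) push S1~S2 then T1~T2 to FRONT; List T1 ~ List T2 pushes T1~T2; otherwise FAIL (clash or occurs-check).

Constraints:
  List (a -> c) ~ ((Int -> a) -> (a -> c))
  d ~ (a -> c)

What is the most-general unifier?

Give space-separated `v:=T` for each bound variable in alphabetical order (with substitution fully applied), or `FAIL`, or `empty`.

step 1: unify List (a -> c) ~ ((Int -> a) -> (a -> c))  [subst: {-} | 1 pending]
  clash: List (a -> c) vs ((Int -> a) -> (a -> c))

Answer: FAIL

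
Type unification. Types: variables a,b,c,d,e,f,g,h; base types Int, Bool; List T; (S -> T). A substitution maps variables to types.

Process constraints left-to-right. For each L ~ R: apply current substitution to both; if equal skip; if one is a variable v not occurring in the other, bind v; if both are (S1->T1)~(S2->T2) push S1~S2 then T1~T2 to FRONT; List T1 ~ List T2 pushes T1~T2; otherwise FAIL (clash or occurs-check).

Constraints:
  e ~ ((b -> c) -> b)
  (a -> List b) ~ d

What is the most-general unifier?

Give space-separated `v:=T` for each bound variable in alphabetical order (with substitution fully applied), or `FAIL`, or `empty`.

step 1: unify e ~ ((b -> c) -> b)  [subst: {-} | 1 pending]
  bind e := ((b -> c) -> b)
step 2: unify (a -> List b) ~ d  [subst: {e:=((b -> c) -> b)} | 0 pending]
  bind d := (a -> List b)

Answer: d:=(a -> List b) e:=((b -> c) -> b)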